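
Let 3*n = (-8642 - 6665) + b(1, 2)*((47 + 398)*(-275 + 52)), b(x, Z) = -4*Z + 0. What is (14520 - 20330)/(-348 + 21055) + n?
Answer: 16121893681/62121 ≈ 2.5952e+5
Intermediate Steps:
b(x, Z) = -4*Z
n = 778573/3 (n = ((-8642 - 6665) + (-4*2)*((47 + 398)*(-275 + 52)))/3 = (-15307 - 3560*(-223))/3 = (-15307 - 8*(-99235))/3 = (-15307 + 793880)/3 = (⅓)*778573 = 778573/3 ≈ 2.5952e+5)
(14520 - 20330)/(-348 + 21055) + n = (14520 - 20330)/(-348 + 21055) + 778573/3 = -5810/20707 + 778573/3 = 16121893681/62121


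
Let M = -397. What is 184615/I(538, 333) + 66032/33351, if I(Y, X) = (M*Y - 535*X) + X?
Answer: 19688358191/13053848208 ≈ 1.5082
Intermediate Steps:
I(Y, X) = -534*X - 397*Y (I(Y, X) = (-397*Y - 535*X) + X = (-535*X - 397*Y) + X = -534*X - 397*Y)
184615/I(538, 333) + 66032/33351 = 184615/(-534*333 - 397*538) + 66032/33351 = 184615/(-177822 - 213586) + 66032*(1/33351) = 184615/(-391408) + 66032/33351 = 184615*(-1/391408) + 66032/33351 = -184615/391408 + 66032/33351 = 19688358191/13053848208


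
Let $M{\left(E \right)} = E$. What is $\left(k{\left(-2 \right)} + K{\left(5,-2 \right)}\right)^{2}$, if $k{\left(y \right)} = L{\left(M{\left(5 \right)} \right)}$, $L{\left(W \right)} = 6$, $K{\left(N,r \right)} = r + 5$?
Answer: $81$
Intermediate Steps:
$K{\left(N,r \right)} = 5 + r$
$k{\left(y \right)} = 6$
$\left(k{\left(-2 \right)} + K{\left(5,-2 \right)}\right)^{2} = \left(6 + \left(5 - 2\right)\right)^{2} = \left(6 + 3\right)^{2} = 9^{2} = 81$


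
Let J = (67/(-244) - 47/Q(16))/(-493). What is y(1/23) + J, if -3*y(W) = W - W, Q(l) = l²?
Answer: 7155/7698688 ≈ 0.00092938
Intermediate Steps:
y(W) = 0 (y(W) = -(W - W)/3 = -⅓*0 = 0)
J = 7155/7698688 (J = (67/(-244) - 47/(16²))/(-493) = (67*(-1/244) - 47/256)*(-1/493) = (-67/244 - 47*1/256)*(-1/493) = (-67/244 - 47/256)*(-1/493) = -7155/15616*(-1/493) = 7155/7698688 ≈ 0.00092938)
y(1/23) + J = 0 + 7155/7698688 = 7155/7698688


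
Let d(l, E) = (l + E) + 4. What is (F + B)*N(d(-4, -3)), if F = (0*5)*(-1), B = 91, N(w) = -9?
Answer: -819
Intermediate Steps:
d(l, E) = 4 + E + l (d(l, E) = (E + l) + 4 = 4 + E + l)
F = 0 (F = 0*(-1) = 0)
(F + B)*N(d(-4, -3)) = (0 + 91)*(-9) = 91*(-9) = -819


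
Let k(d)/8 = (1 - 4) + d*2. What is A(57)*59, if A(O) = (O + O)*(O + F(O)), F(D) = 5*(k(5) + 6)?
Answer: 2468442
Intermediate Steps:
k(d) = -24 + 16*d (k(d) = 8*((1 - 4) + d*2) = 8*(-3 + 2*d) = -24 + 16*d)
F(D) = 310 (F(D) = 5*((-24 + 16*5) + 6) = 5*((-24 + 80) + 6) = 5*(56 + 6) = 5*62 = 310)
A(O) = 2*O*(310 + O) (A(O) = (O + O)*(O + 310) = (2*O)*(310 + O) = 2*O*(310 + O))
A(57)*59 = (2*57*(310 + 57))*59 = (2*57*367)*59 = 41838*59 = 2468442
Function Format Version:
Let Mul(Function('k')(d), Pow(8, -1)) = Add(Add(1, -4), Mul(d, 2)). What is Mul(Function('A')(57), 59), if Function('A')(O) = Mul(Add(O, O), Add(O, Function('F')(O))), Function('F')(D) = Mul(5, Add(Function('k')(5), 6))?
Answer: 2468442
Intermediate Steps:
Function('k')(d) = Add(-24, Mul(16, d)) (Function('k')(d) = Mul(8, Add(Add(1, -4), Mul(d, 2))) = Mul(8, Add(-3, Mul(2, d))) = Add(-24, Mul(16, d)))
Function('F')(D) = 310 (Function('F')(D) = Mul(5, Add(Add(-24, Mul(16, 5)), 6)) = Mul(5, Add(Add(-24, 80), 6)) = Mul(5, Add(56, 6)) = Mul(5, 62) = 310)
Function('A')(O) = Mul(2, O, Add(310, O)) (Function('A')(O) = Mul(Add(O, O), Add(O, 310)) = Mul(Mul(2, O), Add(310, O)) = Mul(2, O, Add(310, O)))
Mul(Function('A')(57), 59) = Mul(Mul(2, 57, Add(310, 57)), 59) = Mul(Mul(2, 57, 367), 59) = Mul(41838, 59) = 2468442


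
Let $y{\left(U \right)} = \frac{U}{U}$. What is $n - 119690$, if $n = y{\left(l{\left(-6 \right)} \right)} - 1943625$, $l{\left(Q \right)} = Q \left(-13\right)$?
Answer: $-2063314$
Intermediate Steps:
$l{\left(Q \right)} = - 13 Q$
$y{\left(U \right)} = 1$
$n = -1943624$ ($n = 1 - 1943625 = -1943624$)
$n - 119690 = -1943624 - 119690 = -2063314$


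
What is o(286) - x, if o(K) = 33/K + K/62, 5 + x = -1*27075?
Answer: 21830291/806 ≈ 27085.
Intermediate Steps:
x = -27080 (x = -5 - 1*27075 = -5 - 27075 = -27080)
o(K) = 33/K + K/62 (o(K) = 33/K + K*(1/62) = 33/K + K/62)
o(286) - x = (33/286 + (1/62)*286) - 1*(-27080) = (33*(1/286) + 143/31) + 27080 = (3/26 + 143/31) + 27080 = 3811/806 + 27080 = 21830291/806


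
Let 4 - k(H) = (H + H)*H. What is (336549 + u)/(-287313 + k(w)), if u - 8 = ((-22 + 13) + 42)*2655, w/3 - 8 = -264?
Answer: -424172/1466957 ≈ -0.28915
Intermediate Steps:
w = -768 (w = 24 + 3*(-264) = 24 - 792 = -768)
u = 87623 (u = 8 + ((-22 + 13) + 42)*2655 = 8 + (-9 + 42)*2655 = 8 + 33*2655 = 8 + 87615 = 87623)
k(H) = 4 - 2*H² (k(H) = 4 - (H + H)*H = 4 - 2*H*H = 4 - 2*H²)
(336549 + u)/(-287313 + k(w)) = (336549 + 87623)/(-287313 + (4 - 2*(-768)²)) = 424172/(-287313 + (4 - 2*589824)) = 424172/(-287313 + (4 - 1179648)) = 424172/(-287313 - 1179644) = 424172/(-1466957) = 424172*(-1/1466957) = -424172/1466957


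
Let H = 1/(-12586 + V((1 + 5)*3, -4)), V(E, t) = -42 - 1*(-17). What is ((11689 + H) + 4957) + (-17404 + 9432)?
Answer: 109387813/12611 ≈ 8674.0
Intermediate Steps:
V(E, t) = -25 (V(E, t) = -42 + 17 = -25)
H = -1/12611 (H = 1/(-12586 - 25) = 1/(-12611) = -1/12611 ≈ -7.9296e-5)
((11689 + H) + 4957) + (-17404 + 9432) = ((11689 - 1/12611) + 4957) + (-17404 + 9432) = (147409978/12611 + 4957) - 7972 = 209922705/12611 - 7972 = 109387813/12611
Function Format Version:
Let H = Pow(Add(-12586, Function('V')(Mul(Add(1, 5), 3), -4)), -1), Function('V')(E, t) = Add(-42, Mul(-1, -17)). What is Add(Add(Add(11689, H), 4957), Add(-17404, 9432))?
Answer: Rational(109387813, 12611) ≈ 8674.0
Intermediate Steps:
Function('V')(E, t) = -25 (Function('V')(E, t) = Add(-42, 17) = -25)
H = Rational(-1, 12611) (H = Pow(Add(-12586, -25), -1) = Pow(-12611, -1) = Rational(-1, 12611) ≈ -7.9296e-5)
Add(Add(Add(11689, H), 4957), Add(-17404, 9432)) = Add(Add(Add(11689, Rational(-1, 12611)), 4957), Add(-17404, 9432)) = Add(Add(Rational(147409978, 12611), 4957), -7972) = Add(Rational(209922705, 12611), -7972) = Rational(109387813, 12611)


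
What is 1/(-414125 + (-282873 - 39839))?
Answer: -1/736837 ≈ -1.3572e-6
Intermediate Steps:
1/(-414125 + (-282873 - 39839)) = 1/(-414125 - 322712) = 1/(-736837) = -1/736837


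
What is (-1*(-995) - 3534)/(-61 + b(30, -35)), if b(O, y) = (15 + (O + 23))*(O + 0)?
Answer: -2539/1979 ≈ -1.2830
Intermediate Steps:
b(O, y) = O*(38 + O) (b(O, y) = (15 + (23 + O))*O = (38 + O)*O = O*(38 + O))
(-1*(-995) - 3534)/(-61 + b(30, -35)) = (-1*(-995) - 3534)/(-61 + 30*(38 + 30)) = (995 - 3534)/(-61 + 30*68) = -2539/(-61 + 2040) = -2539/1979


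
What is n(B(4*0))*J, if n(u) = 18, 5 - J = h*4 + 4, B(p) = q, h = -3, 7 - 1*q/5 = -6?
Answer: 234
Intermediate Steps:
q = 65 (q = 35 - 5*(-6) = 35 + 30 = 65)
B(p) = 65
J = 13 (J = 5 - (-3*4 + 4) = 5 - (-12 + 4) = 5 - 1*(-8) = 5 + 8 = 13)
n(B(4*0))*J = 18*13 = 234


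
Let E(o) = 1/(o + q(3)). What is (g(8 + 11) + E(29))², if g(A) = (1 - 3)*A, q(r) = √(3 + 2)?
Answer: 503682063/349448 + 31739*√5/349448 ≈ 1441.6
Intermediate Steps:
q(r) = √5
g(A) = -2*A
E(o) = 1/(o + √5)
(g(8 + 11) + E(29))² = (-2*(8 + 11) + 1/(29 + √5))² = (-2*19 + 1/(29 + √5))² = (-38 + 1/(29 + √5))²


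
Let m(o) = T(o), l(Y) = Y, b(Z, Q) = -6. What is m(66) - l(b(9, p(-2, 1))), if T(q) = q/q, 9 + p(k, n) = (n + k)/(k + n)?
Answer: 7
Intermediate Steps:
p(k, n) = -8 (p(k, n) = -9 + (n + k)/(k + n) = -9 + (k + n)/(k + n) = -9 + 1 = -8)
T(q) = 1
m(o) = 1
m(66) - l(b(9, p(-2, 1))) = 1 - 1*(-6) = 1 + 6 = 7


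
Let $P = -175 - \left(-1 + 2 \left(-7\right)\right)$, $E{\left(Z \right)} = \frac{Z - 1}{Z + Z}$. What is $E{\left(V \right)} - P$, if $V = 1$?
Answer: $160$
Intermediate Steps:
$E{\left(Z \right)} = \frac{-1 + Z}{2 Z}$
$P = -160$ ($P = -175 - \left(-1 - 14\right) = -175 - -15 = -175 + 15 = -160$)
$E{\left(V \right)} - P = \frac{-1 + 1}{2 \cdot 1} - -160 = \frac{1}{2} \cdot 1 \cdot 0 + 160 = 0 + 160 = 160$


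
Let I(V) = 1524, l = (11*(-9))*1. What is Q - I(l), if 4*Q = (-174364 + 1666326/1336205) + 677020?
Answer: 331753810563/2672410 ≈ 1.2414e+5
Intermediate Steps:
l = -99 (l = -99*1 = -99)
Q = 335826563403/2672410 (Q = ((-174364 + 1666326/1336205) + 677020)/4 = (-232984382294/1336205 + 677020)/4 = (¼)*(671653126806/1336205) = 335826563403/2672410 ≈ 1.2566e+5)
Q - I(l) = 335826563403/2672410 - 1*1524 = 335826563403/2672410 - 1524 = 331753810563/2672410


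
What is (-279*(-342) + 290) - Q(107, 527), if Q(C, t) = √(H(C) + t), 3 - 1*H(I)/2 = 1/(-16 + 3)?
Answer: 95708 - √90103/13 ≈ 95685.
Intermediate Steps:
H(I) = 80/13 (H(I) = 6 - 2/(-16 + 3) = 6 - 2/(-13) = 6 - 2*(-1/13) = 6 + 2/13 = 80/13)
Q(C, t) = √(80/13 + t)
(-279*(-342) + 290) - Q(107, 527) = (-279*(-342) + 290) - √(1040 + 169*527)/13 = (95418 + 290) - √(1040 + 89063)/13 = 95708 - √90103/13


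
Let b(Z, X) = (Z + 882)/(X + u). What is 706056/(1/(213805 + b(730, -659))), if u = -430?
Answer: 54797484630616/363 ≈ 1.5096e+11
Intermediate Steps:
b(Z, X) = (882 + Z)/(-430 + X) (b(Z, X) = (Z + 882)/(X - 430) = (882 + Z)/(-430 + X))
706056/(1/(213805 + b(730, -659))) = 706056/(1/(213805 + (882 + 730)/(-430 - 659))) = 706056/(1/(213805 + 1612/(-1089))) = 706056/(1/(213805 - 1/1089*1612)) = 706056/(1/(213805 - 1612/1089)) = 706056/(1/(232832033/1089)) = 706056/(1089/232832033) = 706056*(232832033/1089) = 54797484630616/363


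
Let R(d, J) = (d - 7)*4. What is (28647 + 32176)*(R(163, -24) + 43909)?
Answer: 2708630659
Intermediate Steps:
R(d, J) = -28 + 4*d (R(d, J) = (-7 + d)*4 = -28 + 4*d)
(28647 + 32176)*(R(163, -24) + 43909) = (28647 + 32176)*((-28 + 4*163) + 43909) = 60823*((-28 + 652) + 43909) = 60823*(624 + 43909) = 60823*44533 = 2708630659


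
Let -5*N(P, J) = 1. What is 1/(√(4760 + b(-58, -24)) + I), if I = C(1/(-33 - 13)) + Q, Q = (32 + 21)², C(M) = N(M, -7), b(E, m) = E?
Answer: 35110/98558193 - 25*√4702/197116386 ≈ 0.00034754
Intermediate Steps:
N(P, J) = -⅕ (N(P, J) = -⅕*1 = -⅕)
C(M) = -⅕
Q = 2809 (Q = 53² = 2809)
I = 14044/5 (I = -⅕ + 2809 = 14044/5 ≈ 2808.8)
1/(√(4760 + b(-58, -24)) + I) = 1/(√(4760 - 58) + 14044/5) = 1/(√4702 + 14044/5) = 1/(14044/5 + √4702)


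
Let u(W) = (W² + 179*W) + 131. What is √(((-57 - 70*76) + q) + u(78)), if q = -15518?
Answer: I*√718 ≈ 26.796*I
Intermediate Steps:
u(W) = 131 + W² + 179*W
√(((-57 - 70*76) + q) + u(78)) = √(((-57 - 70*76) - 15518) + (131 + 78² + 179*78)) = √(((-57 - 5320) - 15518) + (131 + 6084 + 13962)) = √((-5377 - 15518) + 20177) = √(-20895 + 20177) = √(-718) = I*√718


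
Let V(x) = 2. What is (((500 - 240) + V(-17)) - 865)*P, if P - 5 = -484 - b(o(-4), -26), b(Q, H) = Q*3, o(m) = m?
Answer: 281601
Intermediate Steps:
b(Q, H) = 3*Q
P = -467 (P = 5 + (-484 - 3*(-4)) = 5 + (-484 - 1*(-12)) = 5 + (-484 + 12) = 5 - 472 = -467)
(((500 - 240) + V(-17)) - 865)*P = (((500 - 240) + 2) - 865)*(-467) = ((260 + 2) - 865)*(-467) = (262 - 865)*(-467) = -603*(-467) = 281601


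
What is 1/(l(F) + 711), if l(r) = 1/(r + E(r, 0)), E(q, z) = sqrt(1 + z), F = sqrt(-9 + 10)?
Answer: 2/1423 ≈ 0.0014055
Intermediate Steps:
F = 1 (F = sqrt(1) = 1)
l(r) = 1/(1 + r) (l(r) = 1/(r + sqrt(1 + 0)) = 1/(r + sqrt(1)) = 1/(r + 1) = 1/(1 + r))
1/(l(F) + 711) = 1/(1/(1 + 1) + 711) = 1/(1/2 + 711) = 1/(1423/2) = 2/1423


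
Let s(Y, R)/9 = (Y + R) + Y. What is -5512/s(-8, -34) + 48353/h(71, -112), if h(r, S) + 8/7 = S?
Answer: -2739749/6600 ≈ -415.11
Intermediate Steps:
s(Y, R) = 9*R + 18*Y (s(Y, R) = 9*((Y + R) + Y) = 9*((R + Y) + Y) = 9*(R + 2*Y) = 9*R + 18*Y)
h(r, S) = -8/7 + S
-5512/s(-8, -34) + 48353/h(71, -112) = -5512/(9*(-34) + 18*(-8)) + 48353/(-8/7 - 112) = -5512/(-306 - 144) + 48353/(-792/7) = -5512/(-450) + 48353*(-7/792) = -5512*(-1/450) - 338471/792 = 2756/225 - 338471/792 = -2739749/6600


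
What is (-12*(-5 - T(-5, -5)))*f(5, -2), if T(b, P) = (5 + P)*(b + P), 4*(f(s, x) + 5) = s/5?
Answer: -285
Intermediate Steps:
f(s, x) = -5 + s/20 (f(s, x) = -5 + (s/5)/4 = -5 + s/20)
T(b, P) = (5 + P)*(P + b)
(-12*(-5 - T(-5, -5)))*f(5, -2) = (-12*(-5 - ((-5)**2 + 5*(-5) + 5*(-5) - 5*(-5))))*(-5 + (1/20)*5) = (-12*(-5 - (25 - 25 - 25 + 25)))*(-5 + 1/4) = -12*(-5 - 1*0)*(-19/4) = -12*(-5 + 0)*(-19/4) = -12*(-5)*(-19/4) = 60*(-19/4) = -285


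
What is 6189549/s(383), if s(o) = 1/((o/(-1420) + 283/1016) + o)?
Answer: 855046723596027/360680 ≈ 2.3707e+9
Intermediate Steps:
s(o) = 1/(283/1016 + 1419*o/1420) (s(o) = 1/((o*(-1/1420) + 283*(1/1016)) + o) = 1/((-o/1420 + 283/1016) + o) = 1/((283/1016 - o/1420) + o) = 1/(283/1016 + 1419*o/1420))
6189549/s(383) = 6189549/((360680/(100465 + 360426*383))) = 6189549/((360680/(100465 + 138043158))) = 6189549/((360680/138143623)) = 6189549/((360680*(1/138143623))) = 6189549/(360680/138143623) = 6189549*(138143623/360680) = 855046723596027/360680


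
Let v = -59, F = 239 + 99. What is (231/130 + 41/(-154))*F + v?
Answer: 173871/385 ≈ 451.61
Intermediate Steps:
F = 338
(231/130 + 41/(-154))*F + v = (231/130 + 41/(-154))*338 - 59 = (231*(1/130) + 41*(-1/154))*338 - 59 = (231/130 - 41/154)*338 - 59 = (7561/5005)*338 - 59 = 196586/385 - 59 = 173871/385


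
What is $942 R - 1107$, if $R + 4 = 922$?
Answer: $863649$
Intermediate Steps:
$R = 918$ ($R = -4 + 922 = 918$)
$942 R - 1107 = 942 \cdot 918 - 1107 = 864756 - 1107 = 863649$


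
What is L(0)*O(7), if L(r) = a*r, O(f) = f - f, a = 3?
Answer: 0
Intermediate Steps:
O(f) = 0
L(r) = 3*r
L(0)*O(7) = (3*0)*0 = 0*0 = 0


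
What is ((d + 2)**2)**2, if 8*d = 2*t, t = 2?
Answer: 625/16 ≈ 39.063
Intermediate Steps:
d = 1/2 (d = (2*2)/8 = (1/8)*4 = 1/2 ≈ 0.50000)
((d + 2)**2)**2 = ((1/2 + 2)**2)**2 = ((5/2)**2)**2 = (25/4)**2 = 625/16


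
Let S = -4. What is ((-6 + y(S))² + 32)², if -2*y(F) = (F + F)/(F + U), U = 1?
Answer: 595984/81 ≈ 7357.8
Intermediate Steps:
y(F) = -F/(1 + F) (y(F) = -(F + F)/(2*(F + 1)) = -2*F/(2*(1 + F)) = -F/(1 + F))
((-6 + y(S))² + 32)² = ((-6 - 1*(-4)/(1 - 4))² + 32)² = ((-6 - 1*(-4)/(-3))² + 32)² = ((-6 - 1*(-4)*(-⅓))² + 32)² = ((-6 - 4/3)² + 32)² = ((-22/3)² + 32)² = (484/9 + 32)² = (772/9)² = 595984/81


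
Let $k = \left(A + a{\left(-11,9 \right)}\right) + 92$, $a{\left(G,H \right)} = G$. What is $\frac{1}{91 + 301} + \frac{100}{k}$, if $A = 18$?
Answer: $\frac{39299}{38808} \approx 1.0127$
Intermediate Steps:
$k = 99$ ($k = \left(18 - 11\right) + 92 = 7 + 92 = 99$)
$\frac{1}{91 + 301} + \frac{100}{k} = \frac{1}{91 + 301} + \frac{100}{99} = \frac{1}{392} + 100 \cdot \frac{1}{99} = \frac{1}{392} + \frac{100}{99} = \frac{39299}{38808}$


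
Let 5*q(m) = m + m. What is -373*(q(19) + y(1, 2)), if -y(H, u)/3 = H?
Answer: -8579/5 ≈ -1715.8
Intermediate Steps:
y(H, u) = -3*H
q(m) = 2*m/5 (q(m) = (m + m)/5 = (2*m)/5 = 2*m/5)
-373*(q(19) + y(1, 2)) = -373*((⅖)*19 - 3*1) = -373*(38/5 - 3) = -373*23/5 = -8579/5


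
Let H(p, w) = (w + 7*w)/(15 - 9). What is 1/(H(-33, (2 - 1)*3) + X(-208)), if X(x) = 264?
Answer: 1/268 ≈ 0.0037313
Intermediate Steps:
H(p, w) = 4*w/3 (H(p, w) = (8*w)/6 = (8*w)*(1/6) = 4*w/3)
1/(H(-33, (2 - 1)*3) + X(-208)) = 1/(4*((2 - 1)*3)/3 + 264) = 1/(4*(1*3)/3 + 264) = 1/((4/3)*3 + 264) = 1/(4 + 264) = 1/268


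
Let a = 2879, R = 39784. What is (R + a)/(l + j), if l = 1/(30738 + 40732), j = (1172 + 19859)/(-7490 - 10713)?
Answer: -55503215275830/1503067367 ≈ -36927.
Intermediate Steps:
j = -21031/18203 (j = 21031/(-18203) = 21031*(-1/18203) = -21031/18203 ≈ -1.1554)
l = 1/71470 ≈ 1.3992e-5
(R + a)/(l + j) = (39784 + 2879)/(1/71470 - 21031/18203) = 42663/(-1503067367/1300968410) = 42663*(-1300968410/1503067367) = -55503215275830/1503067367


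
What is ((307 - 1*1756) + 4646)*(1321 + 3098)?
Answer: 14127543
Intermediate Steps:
((307 - 1*1756) + 4646)*(1321 + 3098) = ((307 - 1756) + 4646)*4419 = (-1449 + 4646)*4419 = 3197*4419 = 14127543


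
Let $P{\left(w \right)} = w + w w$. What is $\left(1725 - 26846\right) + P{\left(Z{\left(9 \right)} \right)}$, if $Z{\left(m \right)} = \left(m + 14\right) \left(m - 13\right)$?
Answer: $-16749$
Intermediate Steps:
$Z{\left(m \right)} = \left(-13 + m\right) \left(14 + m\right)$ ($Z{\left(m \right)} = \left(14 + m\right) \left(-13 + m\right) = \left(-13 + m\right) \left(14 + m\right)$)
$P{\left(w \right)} = w + w^{2}$
$\left(1725 - 26846\right) + P{\left(Z{\left(9 \right)} \right)} = \left(1725 - 26846\right) + \left(-182 + 9 + 9^{2}\right) \left(1 + \left(-182 + 9 + 9^{2}\right)\right) = -25121 + \left(-182 + 9 + 81\right) \left(1 + \left(-182 + 9 + 81\right)\right) = -25121 - 92 \left(1 - 92\right) = -25121 - -8372 = -25121 + 8372 = -16749$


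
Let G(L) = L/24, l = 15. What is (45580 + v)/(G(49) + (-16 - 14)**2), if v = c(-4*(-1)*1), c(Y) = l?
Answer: 1094280/21649 ≈ 50.546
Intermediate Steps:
G(L) = L/24 (G(L) = L*(1/24) = L/24)
c(Y) = 15
v = 15
(45580 + v)/(G(49) + (-16 - 14)**2) = (45580 + 15)/((1/24)*49 + (-16 - 14)**2) = 45595/(49/24 + (-30)**2) = 45595/(49/24 + 900) = 45595/(21649/24) = 45595*(24/21649) = 1094280/21649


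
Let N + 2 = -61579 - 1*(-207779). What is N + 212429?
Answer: 358627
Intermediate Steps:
N = 146198 (N = -2 + (-61579 - 1*(-207779)) = -2 + (-61579 + 207779) = -2 + 146200 = 146198)
N + 212429 = 146198 + 212429 = 358627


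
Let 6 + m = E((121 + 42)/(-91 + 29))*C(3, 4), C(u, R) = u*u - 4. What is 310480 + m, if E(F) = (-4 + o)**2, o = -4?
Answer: 310794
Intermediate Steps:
E(F) = 64 (E(F) = (-4 - 4)**2 = (-8)**2 = 64)
C(u, R) = -4 + u**2 (C(u, R) = u**2 - 4 = -4 + u**2)
m = 314 (m = -6 + 64*(-4 + 3**2) = -6 + 64*(-4 + 9) = -6 + 64*5 = -6 + 320 = 314)
310480 + m = 310480 + 314 = 310794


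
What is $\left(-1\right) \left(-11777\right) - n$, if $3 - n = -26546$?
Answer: $-14772$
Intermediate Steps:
$n = 26549$ ($n = 3 - -26546 = 3 + 26546 = 26549$)
$\left(-1\right) \left(-11777\right) - n = \left(-1\right) \left(-11777\right) - 26549 = 11777 - 26549 = -14772$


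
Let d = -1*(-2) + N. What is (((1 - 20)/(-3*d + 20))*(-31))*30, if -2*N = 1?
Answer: 1140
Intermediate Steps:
N = -½ (N = -½*1 = -½ ≈ -0.50000)
d = 3/2 (d = -1*(-2) - ½ = 2 - ½ = 3/2 ≈ 1.5000)
(((1 - 20)/(-3*d + 20))*(-31))*30 = (((1 - 20)/(-3*3/2 + 20))*(-31))*30 = (-19/(-9/2 + 20)*(-31))*30 = (-19/31/2*(-31))*30 = (-19*2/31*(-31))*30 = -38/31*(-31)*30 = 38*30 = 1140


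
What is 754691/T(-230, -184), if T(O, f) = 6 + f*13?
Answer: -754691/2386 ≈ -316.30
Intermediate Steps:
T(O, f) = 6 + 13*f
754691/T(-230, -184) = 754691/(6 + 13*(-184)) = 754691/(6 - 2392) = 754691/(-2386) = 754691*(-1/2386) = -754691/2386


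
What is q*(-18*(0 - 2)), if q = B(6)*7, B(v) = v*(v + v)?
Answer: 18144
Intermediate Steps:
B(v) = 2*v² (B(v) = v*(2*v) = 2*v²)
q = 504 (q = (2*6²)*7 = (2*36)*7 = 72*7 = 504)
q*(-18*(0 - 2)) = 504*(-18*(0 - 2)) = 504*(-18*(-2)) = 504*36 = 18144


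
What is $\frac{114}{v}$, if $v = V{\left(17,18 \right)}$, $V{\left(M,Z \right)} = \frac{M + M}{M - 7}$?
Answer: $\frac{570}{17} \approx 33.529$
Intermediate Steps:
$V{\left(M,Z \right)} = \frac{2 M}{-7 + M}$
$v = \frac{17}{5}$ ($v = 2 \cdot 17 \frac{1}{-7 + 17} = 2 \cdot 17 \cdot \frac{1}{10} = \frac{17}{5} \approx 3.4$)
$\frac{114}{v} = \frac{114}{\frac{17}{5}} = 114 \cdot \frac{5}{17} = \frac{570}{17}$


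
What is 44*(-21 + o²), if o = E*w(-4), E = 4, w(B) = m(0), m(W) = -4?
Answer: 10340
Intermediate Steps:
w(B) = -4
o = -16 (o = 4*(-4) = -16)
44*(-21 + o²) = 44*(-21 + (-16)²) = 44*(-21 + 256) = 44*235 = 10340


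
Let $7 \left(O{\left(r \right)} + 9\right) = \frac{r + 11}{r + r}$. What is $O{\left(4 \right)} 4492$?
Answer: $- \frac{549147}{14} \approx -39225.0$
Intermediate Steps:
$O{\left(r \right)} = -9 + \frac{11 + r}{14 r}$ ($O{\left(r \right)} = -9 + \frac{\left(r + 11\right) \frac{1}{r + r}}{7} = -9 + \frac{\left(11 + r\right) \frac{1}{2 r}}{7} = -9 + \frac{\frac{1}{2} \frac{1}{r} \left(11 + r\right)}{7} = -9 + \frac{11 + r}{14 r}$)
$O{\left(4 \right)} 4492 = \frac{11 - 500}{14 \cdot 4} \cdot 4492 = \frac{1}{14} \cdot \frac{1}{4} \left(11 - 500\right) 4492 = \frac{1}{14} \cdot \frac{1}{4} \left(-489\right) 4492 = \left(- \frac{489}{56}\right) 4492 = - \frac{549147}{14}$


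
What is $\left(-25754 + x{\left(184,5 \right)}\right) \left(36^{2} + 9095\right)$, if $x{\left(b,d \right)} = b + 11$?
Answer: $-265583569$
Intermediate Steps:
$x{\left(b,d \right)} = 11 + b$
$\left(-25754 + x{\left(184,5 \right)}\right) \left(36^{2} + 9095\right) = \left(-25754 + \left(11 + 184\right)\right) \left(36^{2} + 9095\right) = \left(-25754 + 195\right) \left(1296 + 9095\right) = \left(-25559\right) 10391 = -265583569$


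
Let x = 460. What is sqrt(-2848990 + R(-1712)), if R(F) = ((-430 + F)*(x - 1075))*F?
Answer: 5*I*sqrt(90324718) ≈ 47520.0*I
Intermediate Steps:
R(F) = F*(264450 - 615*F) (R(F) = ((-430 + F)*(460 - 1075))*F = ((-430 + F)*(-615))*F = (264450 - 615*F)*F = F*(264450 - 615*F))
sqrt(-2848990 + R(-1712)) = sqrt(-2848990 + 615*(-1712)*(430 - 1*(-1712))) = sqrt(-2848990 + 615*(-1712)*(430 + 1712)) = sqrt(-2848990 + 615*(-1712)*2142) = sqrt(-2848990 - 2255268960) = sqrt(-2258117950) = 5*I*sqrt(90324718)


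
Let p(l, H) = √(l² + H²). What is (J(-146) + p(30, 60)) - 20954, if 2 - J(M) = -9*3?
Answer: -20925 + 30*√5 ≈ -20858.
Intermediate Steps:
p(l, H) = √(H² + l²)
J(M) = 29 (J(M) = 2 - (-9)*3 = 2 - 1*(-27) = 2 + 27 = 29)
(J(-146) + p(30, 60)) - 20954 = (29 + √(60² + 30²)) - 20954 = (29 + √(3600 + 900)) - 20954 = (29 + √4500) - 20954 = (29 + 30*√5) - 20954 = -20925 + 30*√5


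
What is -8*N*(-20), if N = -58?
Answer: -9280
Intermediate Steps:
-8*N*(-20) = -8*(-58)*(-20) = 464*(-20) = -9280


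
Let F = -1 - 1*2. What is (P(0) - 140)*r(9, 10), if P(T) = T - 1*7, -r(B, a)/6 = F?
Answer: -2646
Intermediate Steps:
F = -3 (F = -1 - 2 = -3)
r(B, a) = 18 (r(B, a) = -6*(-3) = 18)
P(T) = -7 + T (P(T) = T - 7 = -7 + T)
(P(0) - 140)*r(9, 10) = ((-7 + 0) - 140)*18 = (-7 - 140)*18 = -147*18 = -2646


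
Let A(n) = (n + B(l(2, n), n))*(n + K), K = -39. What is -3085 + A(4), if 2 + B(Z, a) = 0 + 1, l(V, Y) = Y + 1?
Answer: -3190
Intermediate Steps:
l(V, Y) = 1 + Y
B(Z, a) = -1 (B(Z, a) = -2 + (0 + 1) = -2 + 1 = -1)
A(n) = (-1 + n)*(-39 + n) (A(n) = (n - 1)*(n - 39) = (-1 + n)*(-39 + n))
-3085 + A(4) = -3085 + (39 + 4**2 - 40*4) = -3085 + (39 + 16 - 160) = -3085 - 105 = -3190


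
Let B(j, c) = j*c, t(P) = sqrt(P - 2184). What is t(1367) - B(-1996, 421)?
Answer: 840316 + I*sqrt(817) ≈ 8.4032e+5 + 28.583*I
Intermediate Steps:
t(P) = sqrt(-2184 + P)
B(j, c) = c*j
t(1367) - B(-1996, 421) = sqrt(-2184 + 1367) - 421*(-1996) = sqrt(-817) - 1*(-840316) = I*sqrt(817) + 840316 = 840316 + I*sqrt(817)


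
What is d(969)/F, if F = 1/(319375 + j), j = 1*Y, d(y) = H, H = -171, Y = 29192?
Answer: -59604957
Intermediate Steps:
d(y) = -171
j = 29192 (j = 1*29192 = 29192)
F = 1/348567 (F = 1/(319375 + 29192) = 1/348567 ≈ 2.8689e-6)
d(969)/F = -171/1/348567 = -171*348567 = -59604957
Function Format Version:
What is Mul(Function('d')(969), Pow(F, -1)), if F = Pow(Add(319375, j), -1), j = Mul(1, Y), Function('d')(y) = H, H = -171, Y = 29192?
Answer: -59604957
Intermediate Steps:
Function('d')(y) = -171
j = 29192 (j = Mul(1, 29192) = 29192)
F = Rational(1, 348567) (F = Pow(Add(319375, 29192), -1) = Pow(348567, -1) = Rational(1, 348567) ≈ 2.8689e-6)
Mul(Function('d')(969), Pow(F, -1)) = Mul(-171, Pow(Rational(1, 348567), -1)) = Mul(-171, 348567) = -59604957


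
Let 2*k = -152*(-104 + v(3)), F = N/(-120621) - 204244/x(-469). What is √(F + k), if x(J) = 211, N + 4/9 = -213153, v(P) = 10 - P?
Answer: √37344418512323860353/76353093 ≈ 80.036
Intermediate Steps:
N = -1918381/9 (N = -4/9 - 213153 = -1918381/9 ≈ -2.1315e+5)
F = -221320261325/229059279 (F = -1918381/9/(-120621) - 204244/211 = -1918381/9*(-1/120621) - 204244*1/211 = 1918381/1085589 - 204244/211 = -221320261325/229059279 ≈ -966.21)
k = 7372 (k = (-152*(-104 + (10 - 1*3)))/2 = (-152*(-104 + (10 - 3)))/2 = (-152*(-104 + 7))/2 = (-152*(-97))/2 = (½)*14744 = 7372)
√(F + k) = √(-221320261325/229059279 + 7372) = √(1467304743463/229059279) = √37344418512323860353/76353093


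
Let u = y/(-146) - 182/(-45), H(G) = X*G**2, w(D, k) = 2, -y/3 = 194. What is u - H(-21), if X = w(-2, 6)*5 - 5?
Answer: -7217044/3285 ≈ -2197.0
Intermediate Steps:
y = -582 (y = -3*194 = -582)
X = 5 (X = 2*5 - 5 = 10 - 5 = 5)
H(G) = 5*G**2
u = 26381/3285 (u = -582/(-146) - 182/(-45) = -582*(-1/146) - 182*(-1/45) = 291/73 + 182/45 = 26381/3285 ≈ 8.0307)
u - H(-21) = 26381/3285 - 5*(-21)**2 = 26381/3285 - 5*441 = 26381/3285 - 1*2205 = 26381/3285 - 2205 = -7217044/3285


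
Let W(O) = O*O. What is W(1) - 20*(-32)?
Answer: 641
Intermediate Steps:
W(O) = O²
W(1) - 20*(-32) = 1² - 20*(-32) = 1 + 640 = 641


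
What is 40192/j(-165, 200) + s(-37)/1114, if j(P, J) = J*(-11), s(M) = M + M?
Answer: -2808543/153175 ≈ -18.336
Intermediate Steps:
s(M) = 2*M
j(P, J) = -11*J
40192/j(-165, 200) + s(-37)/1114 = 40192/((-11*200)) + (2*(-37))/1114 = 40192/(-2200) - 74*1/1114 = 40192*(-1/2200) - 37/557 = -5024/275 - 37/557 = -2808543/153175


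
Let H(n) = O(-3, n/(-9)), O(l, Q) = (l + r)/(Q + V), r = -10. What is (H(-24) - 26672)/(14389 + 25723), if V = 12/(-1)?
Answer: -746777/1123136 ≈ -0.66490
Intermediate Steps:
V = -12 (V = 12*(-1) = -12)
O(l, Q) = (-10 + l)/(-12 + Q) (O(l, Q) = (l - 10)/(Q - 12) = (-10 + l)/(-12 + Q))
H(n) = -13/(-12 - n/9) (H(n) = (-10 - 3)/(-12 + n/(-9)) = -13/(-12 + n*(-1/9)) = -13/(-12 - n/9))
(H(-24) - 26672)/(14389 + 25723) = (117/(108 - 24) - 26672)/(14389 + 25723) = (117/84 - 26672)/40112 = (117*(1/84) - 26672)*(1/40112) = (39/28 - 26672)*(1/40112) = -746777/28*1/40112 = -746777/1123136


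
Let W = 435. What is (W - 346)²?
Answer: 7921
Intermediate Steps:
(W - 346)² = (435 - 346)² = 89² = 7921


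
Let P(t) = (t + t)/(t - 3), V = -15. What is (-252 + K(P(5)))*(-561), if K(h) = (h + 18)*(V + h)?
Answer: 270402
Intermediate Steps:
P(t) = 2*t/(-3 + t) (P(t) = (2*t)/(-3 + t) = 2*t/(-3 + t))
K(h) = (-15 + h)*(18 + h) (K(h) = (h + 18)*(-15 + h) = (18 + h)*(-15 + h) = (-15 + h)*(18 + h))
(-252 + K(P(5)))*(-561) = (-252 + (-270 + (2*5/(-3 + 5))² + 3*(2*5/(-3 + 5))))*(-561) = (-252 + (-270 + (2*5/2)² + 3*(2*5/2)))*(-561) = (-252 + (-270 + (2*5*(½))² + 3*(2*5*(½))))*(-561) = (-252 + (-270 + 5² + 3*5))*(-561) = (-252 + (-270 + 25 + 15))*(-561) = (-252 - 230)*(-561) = -482*(-561) = 270402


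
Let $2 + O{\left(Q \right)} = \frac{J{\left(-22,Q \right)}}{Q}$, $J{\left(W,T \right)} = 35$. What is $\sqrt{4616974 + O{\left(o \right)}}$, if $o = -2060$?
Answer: $\frac{\sqrt{195925823071}}{206} \approx 2148.7$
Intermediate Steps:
$O{\left(Q \right)} = -2 + \frac{35}{Q}$
$\sqrt{4616974 + O{\left(o \right)}} = \sqrt{4616974 - \left(2 - \frac{35}{-2060}\right)} = \sqrt{4616974 + \left(-2 + 35 \left(- \frac{1}{2060}\right)\right)} = \sqrt{4616974 - \frac{831}{412}} = \sqrt{\frac{1902192457}{412}} = \frac{\sqrt{195925823071}}{206}$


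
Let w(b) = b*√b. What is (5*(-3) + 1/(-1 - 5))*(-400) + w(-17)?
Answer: 18200/3 - 17*I*√17 ≈ 6066.7 - 70.093*I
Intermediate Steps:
w(b) = b^(3/2)
(5*(-3) + 1/(-1 - 5))*(-400) + w(-17) = (5*(-3) + 1/(-1 - 5))*(-400) + (-17)^(3/2) = (-15 + 1/(-6))*(-400) - 17*I*√17 = (-15 - ⅙)*(-400) - 17*I*√17 = -91/6*(-400) - 17*I*√17 = 18200/3 - 17*I*√17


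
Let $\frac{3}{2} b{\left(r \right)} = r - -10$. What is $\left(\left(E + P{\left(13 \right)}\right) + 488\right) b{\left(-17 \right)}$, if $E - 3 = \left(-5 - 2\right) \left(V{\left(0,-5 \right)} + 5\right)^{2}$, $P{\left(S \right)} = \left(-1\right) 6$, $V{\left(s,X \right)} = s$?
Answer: $- \frac{4340}{3} \approx -1446.7$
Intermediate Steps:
$P{\left(S \right)} = -6$
$E = -172$ ($E = 3 + \left(-5 - 2\right) \left(0 + 5\right)^{2} = 3 - 7 \cdot 5^{2} = 3 - 175 = -172$)
$b{\left(r \right)} = \frac{20}{3} + \frac{2 r}{3}$ ($b{\left(r \right)} = \frac{2 \left(r - -10\right)}{3} = \frac{2 \left(r + 10\right)}{3} = \frac{2 \left(10 + r\right)}{3} = \frac{20}{3} + \frac{2 r}{3}$)
$\left(\left(E + P{\left(13 \right)}\right) + 488\right) b{\left(-17 \right)} = \left(\left(-172 - 6\right) + 488\right) \left(\frac{20}{3} + \frac{2}{3} \left(-17\right)\right) = \left(-178 + 488\right) \left(\frac{20}{3} - \frac{34}{3}\right) = 310 \left(- \frac{14}{3}\right) = - \frac{4340}{3}$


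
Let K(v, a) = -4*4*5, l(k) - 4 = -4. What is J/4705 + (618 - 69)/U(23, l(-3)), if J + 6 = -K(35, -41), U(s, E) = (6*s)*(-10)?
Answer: -33079/86572 ≈ -0.38210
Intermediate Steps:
l(k) = 0 (l(k) = 4 - 4 = 0)
K(v, a) = -80 (K(v, a) = -16*5 = -80)
U(s, E) = -60*s
J = 74 (J = -6 - 1*(-80) = -6 + 80 = 74)
J/4705 + (618 - 69)/U(23, l(-3)) = 74/4705 + (618 - 69)/((-60*23)) = 74*(1/4705) + 549/(-1380) = 74/4705 + 549*(-1/1380) = 74/4705 - 183/460 = -33079/86572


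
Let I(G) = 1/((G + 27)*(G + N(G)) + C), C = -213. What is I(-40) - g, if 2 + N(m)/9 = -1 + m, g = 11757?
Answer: -62758865/5338 ≈ -11757.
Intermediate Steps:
N(m) = -27 + 9*m (N(m) = -18 + 9*(-1 + m) = -18 + (-9 + 9*m) = -27 + 9*m)
I(G) = 1/(-213 + (-27 + 10*G)*(27 + G)) (I(G) = 1/((G + 27)*(G + (-27 + 9*G)) - 213) = 1/((27 + G)*(-27 + 10*G) - 213) = 1/((-27 + 10*G)*(27 + G) - 213) = 1/(-213 + (-27 + 10*G)*(27 + G)))
I(-40) - g = 1/(-942 + 10*(-40)**2 + 243*(-40)) - 1*11757 = 1/(-942 + 10*1600 - 9720) - 11757 = 1/(-942 + 16000 - 9720) - 11757 = 1/5338 - 11757 = -62758865/5338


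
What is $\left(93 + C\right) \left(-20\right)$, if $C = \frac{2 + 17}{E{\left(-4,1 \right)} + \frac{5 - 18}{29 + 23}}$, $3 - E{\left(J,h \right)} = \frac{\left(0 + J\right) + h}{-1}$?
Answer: $-340$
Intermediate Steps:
$E{\left(J,h \right)} = 3 + J + h$ ($E{\left(J,h \right)} = 3 - \frac{\left(0 + J\right) + h}{-1} = 3 - \left(J + h\right) \left(-1\right) = 3 - \left(- J - h\right) = 3 + \left(J + h\right) = 3 + J + h$)
$C = -76$ ($C = \frac{2 + 17}{\left(3 - 4 + 1\right) + \frac{5 - 18}{29 + 23}} = \frac{19}{0 - \frac{13}{52}} = \frac{19}{0 - \frac{1}{4}} = \frac{19}{- \frac{1}{4}} = 19 \left(-4\right) = -76$)
$\left(93 + C\right) \left(-20\right) = \left(93 - 76\right) \left(-20\right) = 17 \left(-20\right) = -340$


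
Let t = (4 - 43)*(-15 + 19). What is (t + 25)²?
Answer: 17161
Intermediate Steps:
t = -156 (t = -39*4 = -156)
(t + 25)² = (-156 + 25)² = (-131)² = 17161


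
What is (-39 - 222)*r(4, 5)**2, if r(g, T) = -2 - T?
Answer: -12789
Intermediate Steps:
(-39 - 222)*r(4, 5)**2 = (-39 - 222)*(-2 - 1*5)**2 = -261*(-2 - 5)**2 = -261*(-7)**2 = -261*49 = -12789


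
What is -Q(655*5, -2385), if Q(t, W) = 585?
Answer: -585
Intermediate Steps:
-Q(655*5, -2385) = -1*585 = -585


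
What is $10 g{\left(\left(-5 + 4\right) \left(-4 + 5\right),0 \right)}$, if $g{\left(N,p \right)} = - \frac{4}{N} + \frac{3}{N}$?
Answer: $10$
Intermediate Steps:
$g{\left(N,p \right)} = - \frac{1}{N}$
$10 g{\left(\left(-5 + 4\right) \left(-4 + 5\right),0 \right)} = 10 \left(- \frac{1}{\left(-5 + 4\right) \left(-4 + 5\right)}\right) = 10 \left(- \frac{1}{\left(-1\right) 1}\right) = 10 \left(- \frac{1}{-1}\right) = 10 \left(\left(-1\right) \left(-1\right)\right) = 10 \cdot 1 = 10$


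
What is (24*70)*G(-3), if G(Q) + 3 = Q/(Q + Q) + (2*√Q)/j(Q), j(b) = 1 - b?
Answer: -4200 + 840*I*√3 ≈ -4200.0 + 1454.9*I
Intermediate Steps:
G(Q) = -5/2 + 2*√Q/(1 - Q) (G(Q) = -3 + (Q/(Q + Q) + (2*√Q)/(1 - Q)) = -3 + (Q/((2*Q)) + 2*√Q/(1 - Q)) = -3 + (Q*(1/(2*Q)) + 2*√Q/(1 - Q)) = -3 + (½ + 2*√Q/(1 - Q)) = -5/2 + 2*√Q/(1 - Q))
(24*70)*G(-3) = (24*70)*((5 - 5*(-3) - 4*I*√3)/(2*(-1 - 3))) = 1680*((½)*(5 + 15 - 4*I*√3)/(-4)) = 1680*((½)*(-¼)*(5 + 15 - 4*I*√3)) = 1680*((½)*(-¼)*(20 - 4*I*√3)) = 1680*(-5/2 + I*√3/2) = -4200 + 840*I*√3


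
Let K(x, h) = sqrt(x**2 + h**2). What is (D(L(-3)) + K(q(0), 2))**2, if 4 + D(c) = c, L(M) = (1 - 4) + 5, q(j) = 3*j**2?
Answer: 0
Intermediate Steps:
L(M) = 2 (L(M) = -3 + 5 = 2)
D(c) = -4 + c
K(x, h) = sqrt(h**2 + x**2)
(D(L(-3)) + K(q(0), 2))**2 = ((-4 + 2) + sqrt(2**2 + (3*0**2)**2))**2 = (-2 + sqrt(4 + (3*0)**2))**2 = (-2 + sqrt(4 + 0**2))**2 = (-2 + sqrt(4 + 0))**2 = (-2 + sqrt(4))**2 = (-2 + 2)**2 = 0**2 = 0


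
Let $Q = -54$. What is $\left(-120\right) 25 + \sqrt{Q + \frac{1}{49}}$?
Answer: $-3000 + \frac{23 i \sqrt{5}}{7} \approx -3000.0 + 7.3471 i$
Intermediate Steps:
$\left(-120\right) 25 + \sqrt{Q + \frac{1}{49}} = \left(-120\right) 25 + \sqrt{-54 + \frac{1}{49}} = -3000 + \sqrt{-54 + \frac{1}{49}} = -3000 + \sqrt{- \frac{2645}{49}} = -3000 + \frac{23 i \sqrt{5}}{7}$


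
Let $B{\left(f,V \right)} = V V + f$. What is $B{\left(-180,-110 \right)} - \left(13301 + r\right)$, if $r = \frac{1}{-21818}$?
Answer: $- \frac{30130657}{21818} \approx -1381.0$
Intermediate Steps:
$B{\left(f,V \right)} = f + V^{2}$ ($B{\left(f,V \right)} = V^{2} + f = f + V^{2}$)
$r = - \frac{1}{21818} \approx -4.5834 \cdot 10^{-5}$
$B{\left(-180,-110 \right)} - \left(13301 + r\right) = \left(-180 + \left(-110\right)^{2}\right) - \frac{290201217}{21818} = \left(-180 + 12100\right) + \left(-13301 + \frac{1}{21818}\right) = 11920 - \frac{290201217}{21818} = - \frac{30130657}{21818}$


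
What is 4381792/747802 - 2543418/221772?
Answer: -77517857651/13820128762 ≈ -5.6091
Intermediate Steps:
4381792/747802 - 2543418/221772 = 4381792*(1/747802) - 2543418*1/221772 = 2190896/373901 - 423903/36962 = -77517857651/13820128762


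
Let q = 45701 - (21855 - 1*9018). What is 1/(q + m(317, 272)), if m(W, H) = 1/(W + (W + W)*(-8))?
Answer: 4755/156268319 ≈ 3.0428e-5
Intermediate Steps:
m(W, H) = -1/(15*W) (m(W, H) = 1/(W + (2*W)*(-8)) = 1/(W - 16*W) = 1/(-15*W) = -1/(15*W))
q = 32864 (q = 45701 - (21855 - 9018) = 45701 - 1*12837 = 45701 - 12837 = 32864)
1/(q + m(317, 272)) = 1/(32864 - 1/15/317) = 1/(32864 - 1/15*1/317) = 1/(32864 - 1/4755) = 1/(156268319/4755) = 4755/156268319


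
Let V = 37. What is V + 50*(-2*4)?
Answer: -363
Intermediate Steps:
V + 50*(-2*4) = 37 + 50*(-2*4) = 37 + 50*(-8) = 37 - 400 = -363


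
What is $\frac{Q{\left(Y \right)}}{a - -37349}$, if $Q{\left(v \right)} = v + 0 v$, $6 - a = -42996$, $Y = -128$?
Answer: $- \frac{128}{80351} \approx -0.001593$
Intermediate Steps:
$a = 43002$ ($a = 6 - -42996 = 6 + 42996 = 43002$)
$Q{\left(v \right)} = v$ ($Q{\left(v \right)} = v + 0 = v$)
$\frac{Q{\left(Y \right)}}{a - -37349} = - \frac{128}{43002 - -37349} = - \frac{128}{43002 + 37349} = - \frac{128}{80351}$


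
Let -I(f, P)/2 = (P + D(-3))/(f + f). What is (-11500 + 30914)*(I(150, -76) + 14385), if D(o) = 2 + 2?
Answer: 6981992718/25 ≈ 2.7928e+8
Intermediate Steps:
D(o) = 4
I(f, P) = -(4 + P)/f (I(f, P) = -2*(P + 4)/(f + f) = -2*(4 + P)/(2*f) = -2*(4 + P)*1/(2*f) = -(4 + P)/f)
(-11500 + 30914)*(I(150, -76) + 14385) = (-11500 + 30914)*((-4 - 1*(-76))/150 + 14385) = 19414*((-4 + 76)/150 + 14385) = 19414*((1/150)*72 + 14385) = 19414*(12/25 + 14385) = 19414*(359637/25) = 6981992718/25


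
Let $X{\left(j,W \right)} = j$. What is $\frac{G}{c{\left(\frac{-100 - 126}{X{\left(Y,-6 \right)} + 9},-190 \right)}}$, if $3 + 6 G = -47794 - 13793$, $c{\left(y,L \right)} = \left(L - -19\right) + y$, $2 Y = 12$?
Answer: $\frac{153975}{2791} \approx 55.168$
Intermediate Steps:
$Y = 6$ ($Y = \frac{1}{2} \cdot 12 = 6$)
$c{\left(y,L \right)} = 19 + L + y$ ($c{\left(y,L \right)} = \left(L + 19\right) + y = \left(19 + L\right) + y = 19 + L + y$)
$G = -10265$ ($G = - \frac{1}{2} + \frac{-47794 - 13793}{6} = - \frac{1}{2} + \frac{1}{6} \left(-61587\right) = - \frac{1}{2} - \frac{20529}{2} = -10265$)
$\frac{G}{c{\left(\frac{-100 - 126}{X{\left(Y,-6 \right)} + 9},-190 \right)}} = - \frac{10265}{19 - 190 + \frac{-100 - 126}{6 + 9}} = - \frac{10265}{19 - 190 - \frac{226}{15}} = - \frac{10265}{- \frac{2791}{15}} = \left(-10265\right) \left(- \frac{15}{2791}\right) = \frac{153975}{2791}$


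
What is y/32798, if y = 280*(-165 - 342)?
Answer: -70980/16399 ≈ -4.3283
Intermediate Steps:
y = -141960 (y = 280*(-507) = -141960)
y/32798 = -141960/32798 = -141960*1/32798 = -70980/16399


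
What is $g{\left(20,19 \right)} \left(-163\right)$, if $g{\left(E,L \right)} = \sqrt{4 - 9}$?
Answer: $- 163 i \sqrt{5} \approx - 364.48 i$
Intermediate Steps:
$g{\left(E,L \right)} = i \sqrt{5}$ ($g{\left(E,L \right)} = \sqrt{-5} = i \sqrt{5}$)
$g{\left(20,19 \right)} \left(-163\right) = i \sqrt{5} \left(-163\right) = - 163 i \sqrt{5}$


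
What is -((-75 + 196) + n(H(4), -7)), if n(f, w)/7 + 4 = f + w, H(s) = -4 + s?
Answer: -44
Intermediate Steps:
n(f, w) = -28 + 7*f + 7*w (n(f, w) = -28 + 7*(f + w) = -28 + (7*f + 7*w) = -28 + 7*f + 7*w)
-((-75 + 196) + n(H(4), -7)) = -((-75 + 196) + (-28 + 7*(-4 + 4) + 7*(-7))) = -(121 + (-28 + 7*0 - 49)) = -(121 + (-28 + 0 - 49)) = -(121 - 77) = -1*44 = -44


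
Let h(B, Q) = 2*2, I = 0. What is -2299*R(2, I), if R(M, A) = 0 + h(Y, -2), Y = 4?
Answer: -9196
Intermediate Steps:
h(B, Q) = 4
R(M, A) = 4 (R(M, A) = 0 + 4 = 4)
-2299*R(2, I) = -2299*4 = -9196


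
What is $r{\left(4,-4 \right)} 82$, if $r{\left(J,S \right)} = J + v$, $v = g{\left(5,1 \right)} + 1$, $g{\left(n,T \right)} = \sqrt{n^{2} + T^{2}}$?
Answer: $410 + 82 \sqrt{26} \approx 828.12$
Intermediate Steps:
$g{\left(n,T \right)} = \sqrt{T^{2} + n^{2}}$
$v = 1 + \sqrt{26}$ ($v = \sqrt{1^{2} + 5^{2}} + 1 = \sqrt{1 + 25} + 1 = \sqrt{26} + 1 = 1 + \sqrt{26} \approx 6.099$)
$r{\left(J,S \right)} = 1 + J + \sqrt{26}$ ($r{\left(J,S \right)} = J + \left(1 + \sqrt{26}\right) = 1 + J + \sqrt{26}$)
$r{\left(4,-4 \right)} 82 = \left(1 + 4 + \sqrt{26}\right) 82 = \left(5 + \sqrt{26}\right) 82 = 410 + 82 \sqrt{26}$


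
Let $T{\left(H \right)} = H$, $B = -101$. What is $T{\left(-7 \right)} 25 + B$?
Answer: $-276$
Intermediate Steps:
$T{\left(-7 \right)} 25 + B = \left(-7\right) 25 - 101 = -175 - 101 = -276$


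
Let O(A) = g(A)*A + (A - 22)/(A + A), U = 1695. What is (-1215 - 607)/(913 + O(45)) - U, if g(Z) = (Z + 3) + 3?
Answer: -489583365/288743 ≈ -1695.6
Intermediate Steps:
g(Z) = 6 + Z (g(Z) = (3 + Z) + 3 = 6 + Z)
O(A) = A*(6 + A) + (-22 + A)/(2*A) (O(A) = (6 + A)*A + (A - 22)/(A + A) = A*(6 + A) + (-22 + A)/((2*A)) = A*(6 + A) + (-22 + A)*(1/(2*A)) = A*(6 + A) + (-22 + A)/(2*A))
(-1215 - 607)/(913 + O(45)) - U = (-1215 - 607)/(913 + (1/2 + 45**2 - 11/45 + 6*45)) - 1*1695 = -1822/(913 + (1/2 + 2025 - 11*1/45 + 270)) - 1695 = -1822/(913 + (1/2 + 2025 - 11/45 + 270)) - 1695 = -1822/(913 + 206573/90) - 1695 = -1822/288743/90 - 1695 = -1822*90/288743 - 1695 = -163980/288743 - 1695 = -489583365/288743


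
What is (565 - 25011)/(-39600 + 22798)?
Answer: 12223/8401 ≈ 1.4549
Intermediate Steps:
(565 - 25011)/(-39600 + 22798) = -24446/(-16802) = -24446*(-1/16802) = 12223/8401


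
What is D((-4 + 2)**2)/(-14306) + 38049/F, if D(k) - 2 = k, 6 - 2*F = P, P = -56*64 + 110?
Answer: 90719759/4148740 ≈ 21.867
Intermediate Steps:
P = -3474 (P = -3584 + 110 = -3474)
F = 1740 (F = 3 - 1/2*(-3474) = 3 + 1737 = 1740)
D(k) = 2 + k
D((-4 + 2)**2)/(-14306) + 38049/F = (2 + (-4 + 2)**2)/(-14306) + 38049/1740 = (2 + (-2)**2)*(-1/14306) + 38049*(1/1740) = (2 + 4)*(-1/14306) + 12683/580 = 6*(-1/14306) + 12683/580 = -3/7153 + 12683/580 = 90719759/4148740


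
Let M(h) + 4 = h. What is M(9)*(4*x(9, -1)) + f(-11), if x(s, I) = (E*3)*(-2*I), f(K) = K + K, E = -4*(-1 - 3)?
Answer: 1898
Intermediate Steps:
E = 16 (E = -4*(-4) = 16)
M(h) = -4 + h
f(K) = 2*K
x(s, I) = -96*I (x(s, I) = (16*3)*(-2*I) = 48*(-2*I) = -96*I)
M(9)*(4*x(9, -1)) + f(-11) = (-4 + 9)*(4*(-96*(-1))) + 2*(-11) = 5*(4*96) - 22 = 5*384 - 22 = 1920 - 22 = 1898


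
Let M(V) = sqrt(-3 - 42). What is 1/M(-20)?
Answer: -I*sqrt(5)/15 ≈ -0.14907*I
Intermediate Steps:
M(V) = 3*I*sqrt(5) (M(V) = sqrt(-45) = 3*I*sqrt(5))
1/M(-20) = 1/(3*I*sqrt(5)) = -I*sqrt(5)/15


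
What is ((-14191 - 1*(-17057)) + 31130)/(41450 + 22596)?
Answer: 16998/32023 ≈ 0.53081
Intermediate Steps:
((-14191 - 1*(-17057)) + 31130)/(41450 + 22596) = ((-14191 + 17057) + 31130)/64046 = (2866 + 31130)*(1/64046) = 33996*(1/64046) = 16998/32023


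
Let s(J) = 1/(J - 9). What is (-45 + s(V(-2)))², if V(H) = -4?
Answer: 343396/169 ≈ 2031.9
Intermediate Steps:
s(J) = 1/(-9 + J)
(-45 + s(V(-2)))² = (-45 + 1/(-9 - 4))² = (-45 + 1/(-13))² = (-45 - 1/13)² = (-586/13)² = 343396/169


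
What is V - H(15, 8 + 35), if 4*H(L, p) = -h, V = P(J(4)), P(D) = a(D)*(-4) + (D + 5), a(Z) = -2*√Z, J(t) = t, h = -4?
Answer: 24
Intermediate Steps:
P(D) = 5 + D + 8*√D (P(D) = -2*√D*(-4) + (D + 5) = 8*√D + (5 + D) = 5 + D + 8*√D)
V = 25 (V = 5 + 4 + 8*√4 = 5 + 4 + 8*2 = 5 + 4 + 16 = 25)
H(L, p) = 1 (H(L, p) = (-1*(-4))/4 = (¼)*4 = 1)
V - H(15, 8 + 35) = 25 - 1*1 = 25 - 1 = 24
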